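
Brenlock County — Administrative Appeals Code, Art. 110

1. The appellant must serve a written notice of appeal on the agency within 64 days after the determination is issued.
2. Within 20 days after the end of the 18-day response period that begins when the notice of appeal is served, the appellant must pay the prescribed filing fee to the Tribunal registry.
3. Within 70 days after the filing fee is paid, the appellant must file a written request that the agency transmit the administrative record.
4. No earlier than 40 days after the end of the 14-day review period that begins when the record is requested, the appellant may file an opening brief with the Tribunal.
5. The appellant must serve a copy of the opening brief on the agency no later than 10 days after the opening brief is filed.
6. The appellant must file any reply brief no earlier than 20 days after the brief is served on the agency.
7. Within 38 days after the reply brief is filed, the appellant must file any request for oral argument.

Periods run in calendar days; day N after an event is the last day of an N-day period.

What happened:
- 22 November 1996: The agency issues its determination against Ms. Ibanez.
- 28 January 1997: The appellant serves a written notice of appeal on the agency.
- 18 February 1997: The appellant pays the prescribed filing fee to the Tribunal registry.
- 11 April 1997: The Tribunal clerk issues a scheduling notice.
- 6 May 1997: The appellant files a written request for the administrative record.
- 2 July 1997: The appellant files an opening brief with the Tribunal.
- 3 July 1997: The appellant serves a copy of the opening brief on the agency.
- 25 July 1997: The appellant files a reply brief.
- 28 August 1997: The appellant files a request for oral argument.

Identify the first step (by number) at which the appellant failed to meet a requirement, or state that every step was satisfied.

(1) due by 22 November 1996 + 64 days = 25 January 1997; 28 January 1997 misses that deadline by 3 days.

Step 1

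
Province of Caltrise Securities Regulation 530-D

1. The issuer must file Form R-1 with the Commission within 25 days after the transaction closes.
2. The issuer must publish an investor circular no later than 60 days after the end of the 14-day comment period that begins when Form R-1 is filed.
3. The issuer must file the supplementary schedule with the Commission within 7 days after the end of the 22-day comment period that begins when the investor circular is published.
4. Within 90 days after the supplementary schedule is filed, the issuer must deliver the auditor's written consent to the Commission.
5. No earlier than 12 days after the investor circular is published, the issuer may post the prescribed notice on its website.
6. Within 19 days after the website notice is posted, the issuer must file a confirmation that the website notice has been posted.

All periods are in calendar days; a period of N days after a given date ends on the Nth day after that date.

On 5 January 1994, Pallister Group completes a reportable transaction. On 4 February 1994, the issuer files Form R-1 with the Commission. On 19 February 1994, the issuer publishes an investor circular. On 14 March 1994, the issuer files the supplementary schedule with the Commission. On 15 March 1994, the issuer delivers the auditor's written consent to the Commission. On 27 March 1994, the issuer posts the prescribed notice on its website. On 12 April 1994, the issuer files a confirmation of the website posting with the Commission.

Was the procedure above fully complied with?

Step 1 — counting 25 days from 5 January 1994 (when the transaction closes) gives a deadline of 30 January 1994; not done until 4 February 1994, 5 days after the deadline.
The procedure was therefore not followed at step 1.

No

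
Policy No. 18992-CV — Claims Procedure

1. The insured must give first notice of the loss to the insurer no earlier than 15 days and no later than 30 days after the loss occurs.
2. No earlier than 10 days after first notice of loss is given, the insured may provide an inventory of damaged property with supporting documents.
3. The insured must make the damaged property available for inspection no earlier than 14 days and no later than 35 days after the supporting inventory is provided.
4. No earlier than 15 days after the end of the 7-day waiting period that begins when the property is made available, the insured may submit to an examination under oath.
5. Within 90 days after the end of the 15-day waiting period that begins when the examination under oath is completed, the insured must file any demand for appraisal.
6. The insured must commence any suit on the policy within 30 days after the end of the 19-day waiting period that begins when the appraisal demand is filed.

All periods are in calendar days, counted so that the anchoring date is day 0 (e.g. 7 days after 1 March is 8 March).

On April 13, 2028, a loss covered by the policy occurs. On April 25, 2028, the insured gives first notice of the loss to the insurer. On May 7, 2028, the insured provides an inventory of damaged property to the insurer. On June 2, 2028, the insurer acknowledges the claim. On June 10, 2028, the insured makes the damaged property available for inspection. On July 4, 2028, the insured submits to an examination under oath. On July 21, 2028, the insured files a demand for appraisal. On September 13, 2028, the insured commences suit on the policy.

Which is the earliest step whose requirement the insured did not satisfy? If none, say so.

Step 1 — 15 and 30 days from April 13, 2028 (when the loss occurs) are April 28, 2028 and May 13, 2028 respectively; April 25, 2028 is 3 days too early.

Step 1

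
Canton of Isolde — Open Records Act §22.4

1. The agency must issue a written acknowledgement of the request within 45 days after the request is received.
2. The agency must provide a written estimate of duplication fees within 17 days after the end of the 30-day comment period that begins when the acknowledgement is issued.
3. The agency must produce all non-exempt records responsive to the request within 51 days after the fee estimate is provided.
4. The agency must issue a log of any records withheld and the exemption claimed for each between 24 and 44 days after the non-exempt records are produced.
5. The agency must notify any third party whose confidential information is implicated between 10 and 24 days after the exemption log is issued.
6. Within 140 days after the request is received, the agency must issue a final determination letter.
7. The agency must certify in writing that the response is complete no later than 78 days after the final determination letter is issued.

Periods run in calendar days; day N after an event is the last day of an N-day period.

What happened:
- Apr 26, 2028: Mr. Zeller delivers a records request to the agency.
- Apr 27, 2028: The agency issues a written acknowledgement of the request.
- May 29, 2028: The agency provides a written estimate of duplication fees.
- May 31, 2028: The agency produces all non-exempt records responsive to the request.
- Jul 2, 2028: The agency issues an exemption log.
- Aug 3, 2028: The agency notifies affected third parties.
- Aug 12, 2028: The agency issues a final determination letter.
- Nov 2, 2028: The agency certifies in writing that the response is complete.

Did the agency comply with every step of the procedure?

Step 1 — counting 45 days from Apr 26, 2028 (when the request is received) gives a deadline of Jun 10, 2028; completed Apr 27, 2028, before the deadline.
Step 2 — counting 17 days from May 27, 2028 (end of the 30-day comment period, which began when the acknowledgement is issued on Apr 27, 2028) gives a deadline of Jun 13, 2028; done May 29, 2028 — timely.
Step 3 — counting 51 days from May 29, 2028 (when the fee estimate is provided) gives a deadline of Jul 19, 2028; done May 31, 2028 — timely.
Step 4 — 24 and 44 days from May 31, 2028 (when the non-exempt records are produced) are Jun 24, 2028 and Jul 14, 2028 respectively; Jul 2, 2028 falls inside that range.
Step 5 — 10 and 24 days from Jul 2, 2028 (when the exemption log is issued) are Jul 12, 2028 and Jul 26, 2028 respectively; Aug 3, 2028 is 8 days past the end of the window.
The procedure was therefore not followed at step 5.

No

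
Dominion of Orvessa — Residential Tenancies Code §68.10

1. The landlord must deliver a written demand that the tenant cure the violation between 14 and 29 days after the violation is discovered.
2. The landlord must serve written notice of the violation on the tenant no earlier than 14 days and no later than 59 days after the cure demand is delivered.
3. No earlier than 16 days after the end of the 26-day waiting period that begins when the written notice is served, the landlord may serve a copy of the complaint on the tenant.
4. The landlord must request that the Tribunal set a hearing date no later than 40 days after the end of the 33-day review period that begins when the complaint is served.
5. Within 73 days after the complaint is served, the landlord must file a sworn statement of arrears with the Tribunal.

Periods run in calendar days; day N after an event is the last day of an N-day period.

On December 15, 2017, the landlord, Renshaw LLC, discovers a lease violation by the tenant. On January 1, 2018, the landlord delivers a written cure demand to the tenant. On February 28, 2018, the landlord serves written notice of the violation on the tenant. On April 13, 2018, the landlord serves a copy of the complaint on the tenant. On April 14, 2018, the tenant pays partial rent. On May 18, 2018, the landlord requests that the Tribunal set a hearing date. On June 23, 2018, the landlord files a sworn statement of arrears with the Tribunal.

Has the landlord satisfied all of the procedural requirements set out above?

(1) the permitted window runs from December 15, 2017 + 14 = December 29, 2017 to December 15, 2017 + 29 = January 13, 2018; done January 1, 2018 — within the window.
(2) the permitted window runs from January 1, 2018 + 14 = January 15, 2018 to January 1, 2018 + 59 = March 1, 2018; done February 28, 2018, which is between those dates.
(3) permitted from March 26, 2018 + 16 days = April 11, 2018 onward; April 13, 2018 is on or after that date.
(4) due by May 16, 2018 + 40 days = June 25, 2018; done May 18, 2018 — timely.
(5) due by April 13, 2018 + 73 days = June 25, 2018; completed June 23, 2018, before the deadline.

Yes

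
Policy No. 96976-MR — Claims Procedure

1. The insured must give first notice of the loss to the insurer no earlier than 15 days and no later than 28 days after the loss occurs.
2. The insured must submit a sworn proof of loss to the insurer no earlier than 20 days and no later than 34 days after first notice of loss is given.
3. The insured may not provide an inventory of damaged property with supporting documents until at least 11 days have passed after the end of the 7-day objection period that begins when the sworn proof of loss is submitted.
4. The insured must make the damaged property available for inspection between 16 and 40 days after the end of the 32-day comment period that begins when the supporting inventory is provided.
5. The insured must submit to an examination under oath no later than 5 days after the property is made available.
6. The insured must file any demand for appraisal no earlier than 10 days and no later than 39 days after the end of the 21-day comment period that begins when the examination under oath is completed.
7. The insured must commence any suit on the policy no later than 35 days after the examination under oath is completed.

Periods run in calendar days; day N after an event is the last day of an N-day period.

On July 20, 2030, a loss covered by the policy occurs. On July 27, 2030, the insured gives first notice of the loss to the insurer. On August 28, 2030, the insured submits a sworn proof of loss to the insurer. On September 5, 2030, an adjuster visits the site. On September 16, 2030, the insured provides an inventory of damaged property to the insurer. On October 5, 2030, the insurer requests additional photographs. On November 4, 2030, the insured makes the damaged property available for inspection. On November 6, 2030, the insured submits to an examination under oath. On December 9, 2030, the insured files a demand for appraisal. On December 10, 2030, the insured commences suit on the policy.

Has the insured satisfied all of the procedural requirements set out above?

No

Step 1 — 15 and 28 days from July 20, 2030 (when the loss occurs) are August 4, 2030 and August 17, 2030 respectively; done July 27, 2030 — 8 days before the window opened.
The analysis stops there.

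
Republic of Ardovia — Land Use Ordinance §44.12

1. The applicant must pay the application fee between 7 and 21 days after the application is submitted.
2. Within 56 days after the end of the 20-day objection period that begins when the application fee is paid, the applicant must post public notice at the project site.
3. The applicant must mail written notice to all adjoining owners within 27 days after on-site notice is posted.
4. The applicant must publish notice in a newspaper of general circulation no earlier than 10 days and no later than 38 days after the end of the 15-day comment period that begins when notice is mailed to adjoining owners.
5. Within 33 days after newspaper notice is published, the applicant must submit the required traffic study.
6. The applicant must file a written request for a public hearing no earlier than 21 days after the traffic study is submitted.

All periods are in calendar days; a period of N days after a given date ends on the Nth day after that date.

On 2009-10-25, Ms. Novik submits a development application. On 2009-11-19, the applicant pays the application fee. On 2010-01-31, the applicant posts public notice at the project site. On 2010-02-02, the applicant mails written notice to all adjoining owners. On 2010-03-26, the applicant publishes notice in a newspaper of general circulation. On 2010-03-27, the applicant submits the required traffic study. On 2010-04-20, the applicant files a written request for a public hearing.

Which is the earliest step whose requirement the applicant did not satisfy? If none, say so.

Step 1

Step 1: the window is 7–21 days after 2009-10-25 (when the application is submitted), so 2009-11-01 through 2009-11-15; 2009-11-19 is 4 days past the end of the window.
Later steps need not be reached.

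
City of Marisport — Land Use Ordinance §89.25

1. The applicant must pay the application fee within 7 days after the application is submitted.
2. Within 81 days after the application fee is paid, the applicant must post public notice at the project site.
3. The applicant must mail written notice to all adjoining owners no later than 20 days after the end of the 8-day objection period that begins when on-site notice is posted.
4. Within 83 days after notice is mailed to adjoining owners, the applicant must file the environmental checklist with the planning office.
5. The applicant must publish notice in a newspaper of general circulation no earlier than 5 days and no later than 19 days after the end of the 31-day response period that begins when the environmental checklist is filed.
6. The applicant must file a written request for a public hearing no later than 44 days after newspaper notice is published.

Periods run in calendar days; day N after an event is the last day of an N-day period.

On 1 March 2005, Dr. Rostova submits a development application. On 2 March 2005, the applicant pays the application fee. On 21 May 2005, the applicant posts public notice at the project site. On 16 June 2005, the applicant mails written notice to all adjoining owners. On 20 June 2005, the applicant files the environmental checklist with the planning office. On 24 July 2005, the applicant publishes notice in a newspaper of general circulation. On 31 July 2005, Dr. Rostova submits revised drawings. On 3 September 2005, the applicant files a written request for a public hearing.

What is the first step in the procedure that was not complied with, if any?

Step 5

(1) due by 1 March 2005 + 7 days = 8 March 2005; completed 2 March 2005, before the deadline.
(2) due by 2 March 2005 + 81 days = 22 May 2005; 21 May 2005 is within that limit.
(3) due by 29 May 2005 + 20 days = 18 June 2005; done 16 June 2005 — timely.
(4) due by 16 June 2005 + 83 days = 7 September 2005; done 20 June 2005 — timely.
(5) the permitted window runs from 21 July 2005 + 5 = 26 July 2005 to 21 July 2005 + 19 = 9 August 2005; done 24 July 2005 — 2 days before the window opened.
Later steps need not be reached.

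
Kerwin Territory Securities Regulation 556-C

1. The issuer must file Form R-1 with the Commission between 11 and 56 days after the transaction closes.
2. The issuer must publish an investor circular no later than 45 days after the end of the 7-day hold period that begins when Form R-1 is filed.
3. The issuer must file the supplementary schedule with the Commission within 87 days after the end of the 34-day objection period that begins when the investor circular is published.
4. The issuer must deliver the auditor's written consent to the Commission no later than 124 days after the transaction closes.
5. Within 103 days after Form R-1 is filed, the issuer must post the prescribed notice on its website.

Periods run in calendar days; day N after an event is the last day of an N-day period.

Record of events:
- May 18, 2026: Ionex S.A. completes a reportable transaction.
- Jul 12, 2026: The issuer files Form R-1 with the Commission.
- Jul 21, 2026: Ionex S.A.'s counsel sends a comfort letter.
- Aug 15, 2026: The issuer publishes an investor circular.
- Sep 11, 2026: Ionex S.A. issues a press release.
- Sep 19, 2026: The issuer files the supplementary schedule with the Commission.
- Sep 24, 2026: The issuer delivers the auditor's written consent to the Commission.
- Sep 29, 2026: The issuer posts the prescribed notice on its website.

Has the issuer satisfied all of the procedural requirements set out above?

No

(1) the permitted window runs from May 18, 2026 + 11 = May 29, 2026 to May 18, 2026 + 56 = Jul 13, 2026; done Jul 12, 2026, which is between those dates.
(2) due by Jul 19, 2026 + 45 days = Sep 2, 2026; done Aug 15, 2026 — timely.
(3) due by Sep 18, 2026 + 87 days = Dec 14, 2026; Sep 19, 2026 is within that limit.
(4) due by May 18, 2026 + 124 days = Sep 19, 2026; not done until Sep 24, 2026, 5 days after the deadline.
The procedure was therefore not followed at step 4.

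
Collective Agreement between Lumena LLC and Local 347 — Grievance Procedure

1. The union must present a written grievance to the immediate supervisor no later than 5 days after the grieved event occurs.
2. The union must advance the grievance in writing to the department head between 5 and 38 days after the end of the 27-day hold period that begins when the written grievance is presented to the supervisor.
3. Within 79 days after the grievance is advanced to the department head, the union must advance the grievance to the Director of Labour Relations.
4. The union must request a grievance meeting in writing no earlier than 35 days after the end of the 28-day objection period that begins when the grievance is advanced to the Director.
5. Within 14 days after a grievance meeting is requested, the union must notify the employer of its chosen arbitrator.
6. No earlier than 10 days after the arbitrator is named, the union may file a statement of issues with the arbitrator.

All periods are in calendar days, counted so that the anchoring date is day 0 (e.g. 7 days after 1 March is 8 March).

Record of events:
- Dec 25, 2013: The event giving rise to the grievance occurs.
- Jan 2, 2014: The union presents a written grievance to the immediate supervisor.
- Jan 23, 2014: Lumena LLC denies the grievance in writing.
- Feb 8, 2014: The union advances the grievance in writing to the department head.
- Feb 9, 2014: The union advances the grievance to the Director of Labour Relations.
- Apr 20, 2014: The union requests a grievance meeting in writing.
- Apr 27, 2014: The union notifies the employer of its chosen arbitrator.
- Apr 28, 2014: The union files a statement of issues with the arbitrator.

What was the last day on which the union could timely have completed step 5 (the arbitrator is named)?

Step 5 runs from Apr 20, 2014, when a grievance meeting is requested. 14 days after Apr 20, 2014 is May 4, 2014.

May 4, 2014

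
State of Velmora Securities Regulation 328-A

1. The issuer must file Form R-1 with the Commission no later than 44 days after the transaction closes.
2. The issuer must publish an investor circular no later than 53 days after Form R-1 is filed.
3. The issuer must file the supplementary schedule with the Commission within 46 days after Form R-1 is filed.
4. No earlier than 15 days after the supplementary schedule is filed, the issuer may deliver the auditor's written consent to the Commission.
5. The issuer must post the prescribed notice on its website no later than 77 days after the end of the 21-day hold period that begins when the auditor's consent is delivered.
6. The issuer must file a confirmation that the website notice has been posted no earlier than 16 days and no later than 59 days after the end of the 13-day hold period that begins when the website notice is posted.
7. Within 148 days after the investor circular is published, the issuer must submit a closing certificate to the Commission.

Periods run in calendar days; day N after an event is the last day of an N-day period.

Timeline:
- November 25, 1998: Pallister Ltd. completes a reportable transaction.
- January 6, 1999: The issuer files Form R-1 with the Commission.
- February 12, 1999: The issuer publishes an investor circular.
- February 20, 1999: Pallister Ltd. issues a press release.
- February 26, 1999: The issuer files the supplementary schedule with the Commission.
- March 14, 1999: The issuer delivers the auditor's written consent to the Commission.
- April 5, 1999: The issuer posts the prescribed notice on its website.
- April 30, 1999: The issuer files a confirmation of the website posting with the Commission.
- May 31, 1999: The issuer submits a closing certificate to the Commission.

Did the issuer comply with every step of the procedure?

Step 1 — counting 44 days from November 25, 1998 (when the transaction closes) gives a deadline of January 8, 1999; January 6, 1999 is within that limit.
Step 2 — counting 53 days from January 6, 1999 (when Form R-1 is filed) gives a deadline of February 28, 1999; February 12, 1999 is within that limit.
Step 3 — counting 46 days from January 6, 1999 (when Form R-1 is filed) gives a deadline of February 21, 1999; done February 26, 1999 — 5 days late.
Later steps need not be reached.

No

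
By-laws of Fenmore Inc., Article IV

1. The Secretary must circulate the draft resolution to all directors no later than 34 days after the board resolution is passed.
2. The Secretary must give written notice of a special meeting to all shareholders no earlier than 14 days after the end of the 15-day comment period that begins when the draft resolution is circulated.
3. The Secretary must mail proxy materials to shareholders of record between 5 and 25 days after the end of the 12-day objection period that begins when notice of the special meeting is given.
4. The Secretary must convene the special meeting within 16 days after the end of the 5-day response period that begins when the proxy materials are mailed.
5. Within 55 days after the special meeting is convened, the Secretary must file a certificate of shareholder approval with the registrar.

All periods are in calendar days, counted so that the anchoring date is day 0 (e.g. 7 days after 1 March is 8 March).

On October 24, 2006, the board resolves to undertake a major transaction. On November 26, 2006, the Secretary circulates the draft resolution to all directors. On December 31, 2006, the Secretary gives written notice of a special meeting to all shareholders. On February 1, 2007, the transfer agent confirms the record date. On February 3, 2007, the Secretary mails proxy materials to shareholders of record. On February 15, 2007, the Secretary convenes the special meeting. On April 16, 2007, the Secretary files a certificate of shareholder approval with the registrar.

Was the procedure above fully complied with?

Step 1 — counting 34 days from October 24, 2006 (when the board resolution is passed) gives a deadline of November 27, 2006; completed November 26, 2006, before the deadline.
Step 2 — must wait 14 days from December 11, 2006 (end of the 15-day comment period, which began when the draft resolution is circulated on November 26, 2006), so not before December 25, 2006; done December 31, 2006, after the minimum wait.
Step 3 — 5 and 25 days from January 12, 2007 (end of the 12-day objection period, which began when notice of the special meeting is given on December 31, 2006) are January 17, 2007 and February 6, 2007 respectively; done February 3, 2007 — within the window.
Step 4 — counting 16 days from February 8, 2007 (end of the 5-day response period, which began when the proxy materials are mailed on February 3, 2007) gives a deadline of February 24, 2007; done February 15, 2007 — timely.
Step 5 — counting 55 days from February 15, 2007 (when the special meeting is convened) gives a deadline of April 11, 2007; not done until April 16, 2007, 5 days after the deadline.

No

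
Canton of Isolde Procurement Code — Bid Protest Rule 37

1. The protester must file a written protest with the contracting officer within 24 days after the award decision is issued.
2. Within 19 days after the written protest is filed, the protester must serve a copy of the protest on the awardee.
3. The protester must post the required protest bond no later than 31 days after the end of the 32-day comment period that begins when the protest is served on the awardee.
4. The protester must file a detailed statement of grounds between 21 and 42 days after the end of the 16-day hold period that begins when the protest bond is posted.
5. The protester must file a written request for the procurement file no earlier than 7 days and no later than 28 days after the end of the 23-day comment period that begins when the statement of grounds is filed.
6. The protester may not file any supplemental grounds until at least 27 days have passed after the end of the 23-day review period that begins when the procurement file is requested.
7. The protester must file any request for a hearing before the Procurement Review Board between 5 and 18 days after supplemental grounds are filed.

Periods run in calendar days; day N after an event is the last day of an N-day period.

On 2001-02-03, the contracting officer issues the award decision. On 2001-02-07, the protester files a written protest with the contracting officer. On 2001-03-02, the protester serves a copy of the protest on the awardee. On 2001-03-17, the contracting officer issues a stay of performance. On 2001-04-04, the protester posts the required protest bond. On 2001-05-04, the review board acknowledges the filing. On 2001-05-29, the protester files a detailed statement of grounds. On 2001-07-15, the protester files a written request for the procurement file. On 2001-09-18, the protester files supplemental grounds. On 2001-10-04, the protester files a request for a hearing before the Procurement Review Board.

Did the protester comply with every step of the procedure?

Step 1: 24 days after 2001-02-03 (when the award decision is issued) is 2001-02-27; done 2001-02-07 — timely.
Step 2: 19 days after 2001-02-07 (when the written protest is filed) is 2001-02-26; not done until 2001-03-02, 4 days after the deadline.

No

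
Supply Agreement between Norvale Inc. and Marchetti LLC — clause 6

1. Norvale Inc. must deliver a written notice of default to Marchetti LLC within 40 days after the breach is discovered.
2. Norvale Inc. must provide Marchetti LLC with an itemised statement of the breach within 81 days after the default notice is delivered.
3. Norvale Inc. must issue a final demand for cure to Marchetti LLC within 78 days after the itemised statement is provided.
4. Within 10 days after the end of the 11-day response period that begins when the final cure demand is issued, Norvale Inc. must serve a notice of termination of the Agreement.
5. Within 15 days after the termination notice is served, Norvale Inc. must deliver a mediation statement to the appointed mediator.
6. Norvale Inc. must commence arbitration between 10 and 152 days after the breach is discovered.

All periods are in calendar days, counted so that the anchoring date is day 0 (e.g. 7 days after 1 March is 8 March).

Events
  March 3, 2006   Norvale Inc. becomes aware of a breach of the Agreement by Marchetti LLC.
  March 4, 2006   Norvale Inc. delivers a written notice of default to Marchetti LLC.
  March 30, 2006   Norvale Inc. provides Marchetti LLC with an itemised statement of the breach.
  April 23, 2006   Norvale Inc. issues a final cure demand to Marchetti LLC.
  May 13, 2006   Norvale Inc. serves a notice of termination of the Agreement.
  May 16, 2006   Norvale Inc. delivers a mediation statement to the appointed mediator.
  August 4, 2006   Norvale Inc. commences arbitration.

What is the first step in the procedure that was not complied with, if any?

(1) due by March 3, 2006 + 40 days = April 12, 2006; completed March 4, 2006, before the deadline.
(2) due by March 4, 2006 + 81 days = May 24, 2006; March 30, 2006 is within that limit.
(3) due by March 30, 2006 + 78 days = June 16, 2006; April 23, 2006 is within that limit.
(4) due by May 4, 2006 + 10 days = May 14, 2006; completed May 13, 2006, before the deadline.
(5) due by May 13, 2006 + 15 days = May 28, 2006; done May 16, 2006 — timely.
(6) the permitted window runs from March 3, 2006 + 10 = March 13, 2006 to March 3, 2006 + 152 = August 2, 2006; August 4, 2006 is 2 days past the end of the window.

Step 6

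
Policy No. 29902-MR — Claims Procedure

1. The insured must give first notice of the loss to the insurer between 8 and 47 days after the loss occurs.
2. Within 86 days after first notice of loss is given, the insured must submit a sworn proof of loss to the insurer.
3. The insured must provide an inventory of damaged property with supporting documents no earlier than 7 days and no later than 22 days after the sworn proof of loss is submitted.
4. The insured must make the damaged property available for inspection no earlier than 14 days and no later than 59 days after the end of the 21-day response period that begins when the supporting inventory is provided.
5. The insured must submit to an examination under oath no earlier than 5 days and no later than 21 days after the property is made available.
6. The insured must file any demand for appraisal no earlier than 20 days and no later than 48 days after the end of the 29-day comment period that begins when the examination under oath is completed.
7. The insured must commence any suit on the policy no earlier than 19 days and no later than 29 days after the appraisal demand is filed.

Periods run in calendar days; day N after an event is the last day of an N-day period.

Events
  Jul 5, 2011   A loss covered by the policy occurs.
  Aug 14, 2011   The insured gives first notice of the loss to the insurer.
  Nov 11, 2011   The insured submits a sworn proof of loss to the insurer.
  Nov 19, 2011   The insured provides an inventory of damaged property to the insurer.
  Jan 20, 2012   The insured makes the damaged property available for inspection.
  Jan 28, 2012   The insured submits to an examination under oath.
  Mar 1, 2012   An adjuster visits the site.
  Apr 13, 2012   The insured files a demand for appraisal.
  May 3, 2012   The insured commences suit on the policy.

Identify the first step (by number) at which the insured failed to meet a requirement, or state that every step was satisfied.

Step 1 — 8 and 47 days from Jul 5, 2011 (when the loss occurs) are Jul 13, 2011 and Aug 21, 2011 respectively; done Aug 14, 2011 — within the window.
Step 2 — counting 86 days from Aug 14, 2011 (when first notice of loss is given) gives a deadline of Nov 8, 2011; not done until Nov 11, 2011, 3 days after the deadline.

Step 2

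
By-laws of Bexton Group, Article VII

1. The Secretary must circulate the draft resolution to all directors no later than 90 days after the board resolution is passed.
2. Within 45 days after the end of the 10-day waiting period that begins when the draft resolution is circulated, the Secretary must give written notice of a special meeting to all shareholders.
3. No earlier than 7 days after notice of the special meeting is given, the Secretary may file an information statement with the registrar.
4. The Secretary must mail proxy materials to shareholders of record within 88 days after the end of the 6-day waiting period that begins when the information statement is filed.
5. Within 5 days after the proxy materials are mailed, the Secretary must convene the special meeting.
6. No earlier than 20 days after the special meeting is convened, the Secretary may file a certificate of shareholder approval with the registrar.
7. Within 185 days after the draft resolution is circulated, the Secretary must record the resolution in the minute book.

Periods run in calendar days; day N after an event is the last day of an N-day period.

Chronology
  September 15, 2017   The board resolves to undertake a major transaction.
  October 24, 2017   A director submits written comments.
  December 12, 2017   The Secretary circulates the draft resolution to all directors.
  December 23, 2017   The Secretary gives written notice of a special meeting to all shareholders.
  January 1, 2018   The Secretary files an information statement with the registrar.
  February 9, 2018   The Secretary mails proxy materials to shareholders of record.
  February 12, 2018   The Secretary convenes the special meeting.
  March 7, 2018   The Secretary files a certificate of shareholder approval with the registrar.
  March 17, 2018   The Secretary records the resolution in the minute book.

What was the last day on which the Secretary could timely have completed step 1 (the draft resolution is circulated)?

Step 1 runs from September 15, 2017, when the board resolution is passed. 90 days after September 15, 2017 is December 14, 2017.

December 14, 2017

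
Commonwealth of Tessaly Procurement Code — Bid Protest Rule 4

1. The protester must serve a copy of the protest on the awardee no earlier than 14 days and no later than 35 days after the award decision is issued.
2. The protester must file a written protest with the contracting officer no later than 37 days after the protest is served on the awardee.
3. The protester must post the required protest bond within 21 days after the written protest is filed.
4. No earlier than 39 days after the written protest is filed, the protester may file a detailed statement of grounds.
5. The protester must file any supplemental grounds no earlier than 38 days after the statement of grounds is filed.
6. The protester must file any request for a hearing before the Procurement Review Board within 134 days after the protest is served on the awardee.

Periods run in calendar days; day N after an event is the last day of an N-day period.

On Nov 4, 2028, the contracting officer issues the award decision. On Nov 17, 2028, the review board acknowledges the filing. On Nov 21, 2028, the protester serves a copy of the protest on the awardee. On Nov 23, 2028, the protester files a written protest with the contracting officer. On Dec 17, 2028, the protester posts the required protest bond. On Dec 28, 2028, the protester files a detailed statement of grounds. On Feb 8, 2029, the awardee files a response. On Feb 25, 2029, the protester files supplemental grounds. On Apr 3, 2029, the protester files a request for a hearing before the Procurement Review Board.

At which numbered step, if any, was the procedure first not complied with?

Step 1: the window is 14–35 days after Nov 4, 2028 (when the award decision is issued), so Nov 18, 2028 through Dec 9, 2028; done Nov 21, 2028 — within the window.
Step 2: 37 days after Nov 21, 2028 (when the protest is served on the awardee) is Dec 28, 2028; done Nov 23, 2028 — timely.
Step 3: 21 days after Nov 23, 2028 (when the written protest is filed) is Dec 14, 2028; Dec 17, 2028 misses that deadline by 3 days.

Step 3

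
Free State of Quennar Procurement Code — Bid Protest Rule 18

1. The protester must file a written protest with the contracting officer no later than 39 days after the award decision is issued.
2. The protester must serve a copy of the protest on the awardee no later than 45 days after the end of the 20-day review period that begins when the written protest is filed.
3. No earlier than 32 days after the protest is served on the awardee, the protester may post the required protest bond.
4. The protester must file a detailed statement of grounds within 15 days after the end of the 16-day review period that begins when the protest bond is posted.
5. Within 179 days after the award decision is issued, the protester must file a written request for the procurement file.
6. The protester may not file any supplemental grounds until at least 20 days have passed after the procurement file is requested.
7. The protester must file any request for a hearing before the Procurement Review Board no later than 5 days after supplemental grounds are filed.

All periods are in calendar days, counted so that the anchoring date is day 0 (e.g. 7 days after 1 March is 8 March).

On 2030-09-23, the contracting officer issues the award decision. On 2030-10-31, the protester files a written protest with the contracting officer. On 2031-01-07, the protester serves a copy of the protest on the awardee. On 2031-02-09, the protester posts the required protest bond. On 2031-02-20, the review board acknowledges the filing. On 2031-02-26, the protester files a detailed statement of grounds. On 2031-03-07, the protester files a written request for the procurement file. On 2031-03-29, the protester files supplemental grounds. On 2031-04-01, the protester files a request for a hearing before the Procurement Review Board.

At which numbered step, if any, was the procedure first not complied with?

Step 2

(1) due by 2030-09-23 + 39 days = 2030-11-01; done 2030-10-31 — timely.
(2) due by 2030-11-20 + 45 days = 2031-01-04; not done until 2031-01-07, 3 days after the deadline.
The analysis stops there.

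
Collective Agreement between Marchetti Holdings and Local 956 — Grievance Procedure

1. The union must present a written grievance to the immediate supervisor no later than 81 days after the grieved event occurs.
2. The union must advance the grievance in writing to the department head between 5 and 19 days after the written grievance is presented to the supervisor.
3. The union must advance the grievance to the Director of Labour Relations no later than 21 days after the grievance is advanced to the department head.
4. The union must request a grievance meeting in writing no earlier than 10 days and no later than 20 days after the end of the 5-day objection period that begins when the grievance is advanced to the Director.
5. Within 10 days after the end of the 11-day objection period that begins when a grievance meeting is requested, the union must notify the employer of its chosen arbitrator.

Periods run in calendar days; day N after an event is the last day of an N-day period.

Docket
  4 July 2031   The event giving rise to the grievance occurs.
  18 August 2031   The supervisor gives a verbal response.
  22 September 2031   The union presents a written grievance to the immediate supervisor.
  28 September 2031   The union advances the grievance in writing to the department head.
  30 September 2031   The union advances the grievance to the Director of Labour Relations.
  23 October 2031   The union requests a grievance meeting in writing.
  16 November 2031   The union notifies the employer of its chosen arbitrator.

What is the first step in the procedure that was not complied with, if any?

Step 5

Step 1: 81 days after 4 July 2031 (when the grieved event occurs) is 23 September 2031; 22 September 2031 is within that limit.
Step 2: the window is 5–19 days after 22 September 2031 (when the written grievance is presented to the supervisor), so 27 September 2031 through 11 October 2031; done 28 September 2031, which is between those dates.
Step 3: 21 days after 28 September 2031 (when the grievance is advanced to the department head) is 19 October 2031; completed 30 September 2031, before the deadline.
Step 4: the window is 10–20 days after 5 October 2031 (end of the 5-day objection period, which began when the grievance is advanced to the Director on 30 September 2031), so 15 October 2031 through 25 October 2031; done 23 October 2031, which is between those dates.
Step 5: 10 days after 3 November 2031 (end of the 11-day objection period, which began when a grievance meeting is requested on 23 October 2031) is 13 November 2031; 16 November 2031 misses that deadline by 3 days.
No need to go further; step 5 was not satisfied.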